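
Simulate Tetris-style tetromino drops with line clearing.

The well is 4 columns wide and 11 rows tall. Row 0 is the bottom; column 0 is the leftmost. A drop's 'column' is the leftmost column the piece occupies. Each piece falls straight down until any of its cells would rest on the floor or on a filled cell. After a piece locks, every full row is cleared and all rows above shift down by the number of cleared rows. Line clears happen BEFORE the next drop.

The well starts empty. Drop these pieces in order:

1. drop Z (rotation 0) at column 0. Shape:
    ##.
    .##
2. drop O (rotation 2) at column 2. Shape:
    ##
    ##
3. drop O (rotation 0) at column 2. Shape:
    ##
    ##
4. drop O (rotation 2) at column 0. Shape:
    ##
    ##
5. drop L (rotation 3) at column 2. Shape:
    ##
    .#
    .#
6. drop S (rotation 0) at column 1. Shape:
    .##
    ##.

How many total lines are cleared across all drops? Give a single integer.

Answer: 3

Derivation:
Drop 1: Z rot0 at col 0 lands with bottom-row=0; cleared 0 line(s) (total 0); column heights now [2 2 1 0], max=2
Drop 2: O rot2 at col 2 lands with bottom-row=1; cleared 1 line(s) (total 1); column heights now [0 1 2 2], max=2
Drop 3: O rot0 at col 2 lands with bottom-row=2; cleared 0 line(s) (total 1); column heights now [0 1 4 4], max=4
Drop 4: O rot2 at col 0 lands with bottom-row=1; cleared 2 line(s) (total 3); column heights now [0 1 2 2], max=2
Drop 5: L rot3 at col 2 lands with bottom-row=2; cleared 0 line(s) (total 3); column heights now [0 1 5 5], max=5
Drop 6: S rot0 at col 1 lands with bottom-row=5; cleared 0 line(s) (total 3); column heights now [0 6 7 7], max=7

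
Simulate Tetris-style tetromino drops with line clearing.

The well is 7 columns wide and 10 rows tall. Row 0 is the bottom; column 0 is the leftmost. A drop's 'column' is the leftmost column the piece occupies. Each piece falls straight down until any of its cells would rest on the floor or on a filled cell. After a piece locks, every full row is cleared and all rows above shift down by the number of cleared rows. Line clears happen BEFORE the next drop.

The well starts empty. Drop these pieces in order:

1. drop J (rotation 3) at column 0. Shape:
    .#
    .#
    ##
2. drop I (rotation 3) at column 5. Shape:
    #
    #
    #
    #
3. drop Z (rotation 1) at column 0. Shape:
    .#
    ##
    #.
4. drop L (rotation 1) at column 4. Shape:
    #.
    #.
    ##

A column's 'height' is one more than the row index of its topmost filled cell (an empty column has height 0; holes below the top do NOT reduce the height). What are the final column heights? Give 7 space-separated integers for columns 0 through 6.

Drop 1: J rot3 at col 0 lands with bottom-row=0; cleared 0 line(s) (total 0); column heights now [1 3 0 0 0 0 0], max=3
Drop 2: I rot3 at col 5 lands with bottom-row=0; cleared 0 line(s) (total 0); column heights now [1 3 0 0 0 4 0], max=4
Drop 3: Z rot1 at col 0 lands with bottom-row=2; cleared 0 line(s) (total 0); column heights now [4 5 0 0 0 4 0], max=5
Drop 4: L rot1 at col 4 lands with bottom-row=4; cleared 0 line(s) (total 0); column heights now [4 5 0 0 7 5 0], max=7

Answer: 4 5 0 0 7 5 0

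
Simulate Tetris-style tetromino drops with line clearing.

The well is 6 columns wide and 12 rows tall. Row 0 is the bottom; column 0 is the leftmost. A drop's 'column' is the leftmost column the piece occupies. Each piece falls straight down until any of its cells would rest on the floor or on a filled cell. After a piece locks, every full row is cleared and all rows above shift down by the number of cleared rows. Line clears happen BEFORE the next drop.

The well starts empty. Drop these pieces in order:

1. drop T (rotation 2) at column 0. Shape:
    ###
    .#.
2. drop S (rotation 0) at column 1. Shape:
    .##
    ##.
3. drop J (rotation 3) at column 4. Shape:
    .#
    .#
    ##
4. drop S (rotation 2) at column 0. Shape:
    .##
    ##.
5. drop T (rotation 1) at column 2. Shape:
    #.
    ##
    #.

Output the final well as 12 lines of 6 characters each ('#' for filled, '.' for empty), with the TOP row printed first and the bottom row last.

Answer: ......
......
......
......
..#...
..##..
..#...
.##...
####..
.##..#
###..#
.#..##

Derivation:
Drop 1: T rot2 at col 0 lands with bottom-row=0; cleared 0 line(s) (total 0); column heights now [2 2 2 0 0 0], max=2
Drop 2: S rot0 at col 1 lands with bottom-row=2; cleared 0 line(s) (total 0); column heights now [2 3 4 4 0 0], max=4
Drop 3: J rot3 at col 4 lands with bottom-row=0; cleared 0 line(s) (total 0); column heights now [2 3 4 4 1 3], max=4
Drop 4: S rot2 at col 0 lands with bottom-row=3; cleared 0 line(s) (total 0); column heights now [4 5 5 4 1 3], max=5
Drop 5: T rot1 at col 2 lands with bottom-row=5; cleared 0 line(s) (total 0); column heights now [4 5 8 7 1 3], max=8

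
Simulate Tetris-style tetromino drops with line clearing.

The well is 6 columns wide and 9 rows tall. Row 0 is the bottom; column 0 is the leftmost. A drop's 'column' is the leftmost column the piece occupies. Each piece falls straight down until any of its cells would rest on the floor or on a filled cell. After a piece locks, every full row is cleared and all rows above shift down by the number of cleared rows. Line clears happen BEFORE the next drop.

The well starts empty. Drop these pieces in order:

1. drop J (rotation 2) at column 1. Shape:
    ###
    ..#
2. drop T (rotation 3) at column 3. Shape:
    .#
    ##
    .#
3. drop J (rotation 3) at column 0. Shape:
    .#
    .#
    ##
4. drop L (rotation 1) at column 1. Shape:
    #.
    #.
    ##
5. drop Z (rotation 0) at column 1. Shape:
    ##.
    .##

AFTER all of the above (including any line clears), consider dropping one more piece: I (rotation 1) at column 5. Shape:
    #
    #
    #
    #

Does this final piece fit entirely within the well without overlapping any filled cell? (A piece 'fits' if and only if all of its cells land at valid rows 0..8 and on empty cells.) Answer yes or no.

Answer: yes

Derivation:
Drop 1: J rot2 at col 1 lands with bottom-row=0; cleared 0 line(s) (total 0); column heights now [0 2 2 2 0 0], max=2
Drop 2: T rot3 at col 3 lands with bottom-row=1; cleared 0 line(s) (total 0); column heights now [0 2 2 3 4 0], max=4
Drop 3: J rot3 at col 0 lands with bottom-row=2; cleared 0 line(s) (total 0); column heights now [3 5 2 3 4 0], max=5
Drop 4: L rot1 at col 1 lands with bottom-row=5; cleared 0 line(s) (total 0); column heights now [3 8 6 3 4 0], max=8
Drop 5: Z rot0 at col 1 lands with bottom-row=7; cleared 0 line(s) (total 0); column heights now [3 9 9 8 4 0], max=9
Test piece I rot1 at col 5 (width 1): heights before test = [3 9 9 8 4 0]; fits = True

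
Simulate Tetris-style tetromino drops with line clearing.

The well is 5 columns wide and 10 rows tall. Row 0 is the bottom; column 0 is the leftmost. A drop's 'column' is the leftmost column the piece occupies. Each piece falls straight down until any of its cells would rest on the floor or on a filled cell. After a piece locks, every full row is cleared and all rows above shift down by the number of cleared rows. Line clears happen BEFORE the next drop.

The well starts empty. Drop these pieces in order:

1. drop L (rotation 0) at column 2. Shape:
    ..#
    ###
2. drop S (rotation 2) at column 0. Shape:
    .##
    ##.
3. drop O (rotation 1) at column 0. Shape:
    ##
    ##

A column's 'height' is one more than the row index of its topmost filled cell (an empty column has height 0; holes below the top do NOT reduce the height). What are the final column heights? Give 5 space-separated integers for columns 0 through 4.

Answer: 3 3 1 0 1

Derivation:
Drop 1: L rot0 at col 2 lands with bottom-row=0; cleared 0 line(s) (total 0); column heights now [0 0 1 1 2], max=2
Drop 2: S rot2 at col 0 lands with bottom-row=0; cleared 1 line(s) (total 1); column heights now [0 1 1 0 1], max=1
Drop 3: O rot1 at col 0 lands with bottom-row=1; cleared 0 line(s) (total 1); column heights now [3 3 1 0 1], max=3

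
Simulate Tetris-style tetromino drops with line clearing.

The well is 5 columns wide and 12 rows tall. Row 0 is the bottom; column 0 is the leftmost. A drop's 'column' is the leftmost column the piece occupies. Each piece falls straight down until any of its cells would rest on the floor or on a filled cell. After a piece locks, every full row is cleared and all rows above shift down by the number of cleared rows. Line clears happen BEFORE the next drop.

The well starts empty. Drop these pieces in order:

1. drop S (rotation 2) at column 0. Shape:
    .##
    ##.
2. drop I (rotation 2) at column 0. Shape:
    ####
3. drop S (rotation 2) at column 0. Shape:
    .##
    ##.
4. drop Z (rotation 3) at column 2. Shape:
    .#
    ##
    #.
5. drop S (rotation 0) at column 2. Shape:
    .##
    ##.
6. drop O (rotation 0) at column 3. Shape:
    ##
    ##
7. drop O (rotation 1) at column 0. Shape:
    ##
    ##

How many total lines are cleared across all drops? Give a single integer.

Answer: 0

Derivation:
Drop 1: S rot2 at col 0 lands with bottom-row=0; cleared 0 line(s) (total 0); column heights now [1 2 2 0 0], max=2
Drop 2: I rot2 at col 0 lands with bottom-row=2; cleared 0 line(s) (total 0); column heights now [3 3 3 3 0], max=3
Drop 3: S rot2 at col 0 lands with bottom-row=3; cleared 0 line(s) (total 0); column heights now [4 5 5 3 0], max=5
Drop 4: Z rot3 at col 2 lands with bottom-row=5; cleared 0 line(s) (total 0); column heights now [4 5 7 8 0], max=8
Drop 5: S rot0 at col 2 lands with bottom-row=8; cleared 0 line(s) (total 0); column heights now [4 5 9 10 10], max=10
Drop 6: O rot0 at col 3 lands with bottom-row=10; cleared 0 line(s) (total 0); column heights now [4 5 9 12 12], max=12
Drop 7: O rot1 at col 0 lands with bottom-row=5; cleared 0 line(s) (total 0); column heights now [7 7 9 12 12], max=12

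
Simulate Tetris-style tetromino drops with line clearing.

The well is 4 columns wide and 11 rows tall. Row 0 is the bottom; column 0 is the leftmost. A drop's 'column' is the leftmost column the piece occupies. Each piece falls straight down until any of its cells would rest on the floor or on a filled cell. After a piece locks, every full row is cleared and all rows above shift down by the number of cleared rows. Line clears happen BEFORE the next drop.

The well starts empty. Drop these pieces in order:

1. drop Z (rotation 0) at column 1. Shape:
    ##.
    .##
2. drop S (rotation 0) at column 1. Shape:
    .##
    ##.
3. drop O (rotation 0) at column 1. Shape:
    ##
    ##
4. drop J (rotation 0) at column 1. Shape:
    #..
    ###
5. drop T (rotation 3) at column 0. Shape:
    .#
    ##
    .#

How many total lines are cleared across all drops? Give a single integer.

Drop 1: Z rot0 at col 1 lands with bottom-row=0; cleared 0 line(s) (total 0); column heights now [0 2 2 1], max=2
Drop 2: S rot0 at col 1 lands with bottom-row=2; cleared 0 line(s) (total 0); column heights now [0 3 4 4], max=4
Drop 3: O rot0 at col 1 lands with bottom-row=4; cleared 0 line(s) (total 0); column heights now [0 6 6 4], max=6
Drop 4: J rot0 at col 1 lands with bottom-row=6; cleared 0 line(s) (total 0); column heights now [0 8 7 7], max=8
Drop 5: T rot3 at col 0 lands with bottom-row=8; cleared 0 line(s) (total 0); column heights now [10 11 7 7], max=11

Answer: 0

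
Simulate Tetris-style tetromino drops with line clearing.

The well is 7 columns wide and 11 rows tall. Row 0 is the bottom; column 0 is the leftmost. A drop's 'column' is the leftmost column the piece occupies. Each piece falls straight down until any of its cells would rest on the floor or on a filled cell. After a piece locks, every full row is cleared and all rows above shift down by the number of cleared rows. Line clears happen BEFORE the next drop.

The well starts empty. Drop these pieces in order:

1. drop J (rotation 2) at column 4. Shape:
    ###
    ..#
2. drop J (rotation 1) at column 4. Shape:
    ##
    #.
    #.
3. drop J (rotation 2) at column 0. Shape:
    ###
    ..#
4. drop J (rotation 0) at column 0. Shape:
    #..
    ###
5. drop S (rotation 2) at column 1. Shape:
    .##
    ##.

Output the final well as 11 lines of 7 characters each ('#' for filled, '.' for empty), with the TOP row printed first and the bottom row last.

Answer: .......
.......
.......
.......
.......
.......
..####.
###.#..
###.#..
###.###
..#...#

Derivation:
Drop 1: J rot2 at col 4 lands with bottom-row=0; cleared 0 line(s) (total 0); column heights now [0 0 0 0 2 2 2], max=2
Drop 2: J rot1 at col 4 lands with bottom-row=2; cleared 0 line(s) (total 0); column heights now [0 0 0 0 5 5 2], max=5
Drop 3: J rot2 at col 0 lands with bottom-row=0; cleared 0 line(s) (total 0); column heights now [2 2 2 0 5 5 2], max=5
Drop 4: J rot0 at col 0 lands with bottom-row=2; cleared 0 line(s) (total 0); column heights now [4 3 3 0 5 5 2], max=5
Drop 5: S rot2 at col 1 lands with bottom-row=3; cleared 0 line(s) (total 0); column heights now [4 4 5 5 5 5 2], max=5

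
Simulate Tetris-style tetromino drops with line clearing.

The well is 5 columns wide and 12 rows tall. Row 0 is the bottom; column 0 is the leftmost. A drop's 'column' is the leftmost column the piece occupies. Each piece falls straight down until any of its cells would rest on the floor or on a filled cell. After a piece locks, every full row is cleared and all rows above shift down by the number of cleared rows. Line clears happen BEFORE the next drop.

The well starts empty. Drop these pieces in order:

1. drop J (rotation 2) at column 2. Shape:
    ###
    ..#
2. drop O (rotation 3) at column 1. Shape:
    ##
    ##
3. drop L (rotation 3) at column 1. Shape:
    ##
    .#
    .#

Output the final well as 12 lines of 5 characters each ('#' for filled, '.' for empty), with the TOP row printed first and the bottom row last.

Drop 1: J rot2 at col 2 lands with bottom-row=0; cleared 0 line(s) (total 0); column heights now [0 0 2 2 2], max=2
Drop 2: O rot3 at col 1 lands with bottom-row=2; cleared 0 line(s) (total 0); column heights now [0 4 4 2 2], max=4
Drop 3: L rot3 at col 1 lands with bottom-row=4; cleared 0 line(s) (total 0); column heights now [0 7 7 2 2], max=7

Answer: .....
.....
.....
.....
.....
.##..
..#..
..#..
.##..
.##..
..###
....#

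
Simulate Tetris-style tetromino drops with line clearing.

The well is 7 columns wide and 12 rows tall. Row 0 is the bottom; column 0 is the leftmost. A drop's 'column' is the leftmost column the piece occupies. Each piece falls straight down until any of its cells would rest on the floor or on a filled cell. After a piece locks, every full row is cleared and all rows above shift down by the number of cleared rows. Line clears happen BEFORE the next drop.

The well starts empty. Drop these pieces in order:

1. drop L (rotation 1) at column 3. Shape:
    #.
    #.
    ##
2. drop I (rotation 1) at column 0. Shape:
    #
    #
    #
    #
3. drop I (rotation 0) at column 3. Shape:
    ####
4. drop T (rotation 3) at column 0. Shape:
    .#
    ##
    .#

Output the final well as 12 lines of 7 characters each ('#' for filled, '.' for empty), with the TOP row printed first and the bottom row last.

Drop 1: L rot1 at col 3 lands with bottom-row=0; cleared 0 line(s) (total 0); column heights now [0 0 0 3 1 0 0], max=3
Drop 2: I rot1 at col 0 lands with bottom-row=0; cleared 0 line(s) (total 0); column heights now [4 0 0 3 1 0 0], max=4
Drop 3: I rot0 at col 3 lands with bottom-row=3; cleared 0 line(s) (total 0); column heights now [4 0 0 4 4 4 4], max=4
Drop 4: T rot3 at col 0 lands with bottom-row=3; cleared 0 line(s) (total 0); column heights now [5 6 0 4 4 4 4], max=6

Answer: .......
.......
.......
.......
.......
.......
.#.....
##.....
##.####
#..#...
#..#...
#..##..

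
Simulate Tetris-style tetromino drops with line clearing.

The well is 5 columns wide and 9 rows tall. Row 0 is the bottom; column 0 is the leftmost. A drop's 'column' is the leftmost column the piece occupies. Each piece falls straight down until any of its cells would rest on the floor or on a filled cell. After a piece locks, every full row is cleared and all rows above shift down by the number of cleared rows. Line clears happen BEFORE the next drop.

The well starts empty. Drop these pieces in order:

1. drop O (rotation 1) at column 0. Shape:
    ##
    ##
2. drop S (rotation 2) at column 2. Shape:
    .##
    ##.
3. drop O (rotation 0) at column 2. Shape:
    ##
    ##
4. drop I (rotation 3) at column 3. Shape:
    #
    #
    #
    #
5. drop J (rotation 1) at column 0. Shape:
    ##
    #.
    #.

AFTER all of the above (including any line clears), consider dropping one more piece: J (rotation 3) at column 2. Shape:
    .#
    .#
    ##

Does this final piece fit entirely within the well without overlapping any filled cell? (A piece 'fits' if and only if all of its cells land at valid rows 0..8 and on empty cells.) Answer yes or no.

Drop 1: O rot1 at col 0 lands with bottom-row=0; cleared 0 line(s) (total 0); column heights now [2 2 0 0 0], max=2
Drop 2: S rot2 at col 2 lands with bottom-row=0; cleared 0 line(s) (total 0); column heights now [2 2 1 2 2], max=2
Drop 3: O rot0 at col 2 lands with bottom-row=2; cleared 0 line(s) (total 0); column heights now [2 2 4 4 2], max=4
Drop 4: I rot3 at col 3 lands with bottom-row=4; cleared 0 line(s) (total 0); column heights now [2 2 4 8 2], max=8
Drop 5: J rot1 at col 0 lands with bottom-row=2; cleared 0 line(s) (total 0); column heights now [5 5 4 8 2], max=8
Test piece J rot3 at col 2 (width 2): heights before test = [5 5 4 8 2]; fits = False

Answer: no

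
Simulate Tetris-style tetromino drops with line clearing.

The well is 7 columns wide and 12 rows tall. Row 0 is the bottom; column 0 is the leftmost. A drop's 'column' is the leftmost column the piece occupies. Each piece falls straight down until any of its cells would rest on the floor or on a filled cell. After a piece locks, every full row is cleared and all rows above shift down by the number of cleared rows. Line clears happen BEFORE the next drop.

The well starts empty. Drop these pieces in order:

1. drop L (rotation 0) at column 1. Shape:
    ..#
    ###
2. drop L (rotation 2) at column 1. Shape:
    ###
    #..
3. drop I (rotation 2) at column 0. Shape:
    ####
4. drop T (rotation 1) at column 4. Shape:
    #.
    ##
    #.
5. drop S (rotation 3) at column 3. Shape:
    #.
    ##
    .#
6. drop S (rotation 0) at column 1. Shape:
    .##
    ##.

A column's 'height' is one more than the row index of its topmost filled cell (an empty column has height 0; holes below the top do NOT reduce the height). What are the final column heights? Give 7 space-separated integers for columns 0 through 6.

Drop 1: L rot0 at col 1 lands with bottom-row=0; cleared 0 line(s) (total 0); column heights now [0 1 1 2 0 0 0], max=2
Drop 2: L rot2 at col 1 lands with bottom-row=1; cleared 0 line(s) (total 0); column heights now [0 3 3 3 0 0 0], max=3
Drop 3: I rot2 at col 0 lands with bottom-row=3; cleared 0 line(s) (total 0); column heights now [4 4 4 4 0 0 0], max=4
Drop 4: T rot1 at col 4 lands with bottom-row=0; cleared 0 line(s) (total 0); column heights now [4 4 4 4 3 2 0], max=4
Drop 5: S rot3 at col 3 lands with bottom-row=3; cleared 0 line(s) (total 0); column heights now [4 4 4 6 5 2 0], max=6
Drop 6: S rot0 at col 1 lands with bottom-row=5; cleared 0 line(s) (total 0); column heights now [4 6 7 7 5 2 0], max=7

Answer: 4 6 7 7 5 2 0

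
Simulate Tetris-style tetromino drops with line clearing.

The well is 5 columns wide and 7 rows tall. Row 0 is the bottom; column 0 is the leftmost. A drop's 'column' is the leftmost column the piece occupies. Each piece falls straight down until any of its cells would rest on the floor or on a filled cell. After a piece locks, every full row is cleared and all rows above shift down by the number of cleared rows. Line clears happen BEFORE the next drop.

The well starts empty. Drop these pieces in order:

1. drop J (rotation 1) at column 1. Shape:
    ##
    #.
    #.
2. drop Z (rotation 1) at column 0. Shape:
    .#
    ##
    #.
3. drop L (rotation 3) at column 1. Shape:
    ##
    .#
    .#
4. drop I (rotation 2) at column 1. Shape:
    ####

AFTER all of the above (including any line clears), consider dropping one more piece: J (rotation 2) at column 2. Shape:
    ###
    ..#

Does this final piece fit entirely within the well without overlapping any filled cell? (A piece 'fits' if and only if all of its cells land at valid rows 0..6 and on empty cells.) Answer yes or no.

Answer: no

Derivation:
Drop 1: J rot1 at col 1 lands with bottom-row=0; cleared 0 line(s) (total 0); column heights now [0 3 3 0 0], max=3
Drop 2: Z rot1 at col 0 lands with bottom-row=2; cleared 0 line(s) (total 0); column heights now [4 5 3 0 0], max=5
Drop 3: L rot3 at col 1 lands with bottom-row=3; cleared 0 line(s) (total 0); column heights now [4 6 6 0 0], max=6
Drop 4: I rot2 at col 1 lands with bottom-row=6; cleared 0 line(s) (total 0); column heights now [4 7 7 7 7], max=7
Test piece J rot2 at col 2 (width 3): heights before test = [4 7 7 7 7]; fits = False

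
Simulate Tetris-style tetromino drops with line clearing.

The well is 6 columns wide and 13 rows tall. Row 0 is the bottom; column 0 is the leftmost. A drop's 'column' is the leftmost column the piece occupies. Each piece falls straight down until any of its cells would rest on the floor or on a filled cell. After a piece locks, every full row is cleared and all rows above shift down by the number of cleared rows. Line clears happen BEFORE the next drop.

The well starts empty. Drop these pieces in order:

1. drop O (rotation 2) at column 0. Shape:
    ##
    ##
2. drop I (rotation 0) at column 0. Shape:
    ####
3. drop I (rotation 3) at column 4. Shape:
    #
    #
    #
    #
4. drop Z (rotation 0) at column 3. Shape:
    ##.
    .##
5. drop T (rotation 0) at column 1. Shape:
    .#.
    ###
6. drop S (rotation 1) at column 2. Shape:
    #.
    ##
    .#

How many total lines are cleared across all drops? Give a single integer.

Drop 1: O rot2 at col 0 lands with bottom-row=0; cleared 0 line(s) (total 0); column heights now [2 2 0 0 0 0], max=2
Drop 2: I rot0 at col 0 lands with bottom-row=2; cleared 0 line(s) (total 0); column heights now [3 3 3 3 0 0], max=3
Drop 3: I rot3 at col 4 lands with bottom-row=0; cleared 0 line(s) (total 0); column heights now [3 3 3 3 4 0], max=4
Drop 4: Z rot0 at col 3 lands with bottom-row=4; cleared 0 line(s) (total 0); column heights now [3 3 3 6 6 5], max=6
Drop 5: T rot0 at col 1 lands with bottom-row=6; cleared 0 line(s) (total 0); column heights now [3 7 8 7 6 5], max=8
Drop 6: S rot1 at col 2 lands with bottom-row=7; cleared 0 line(s) (total 0); column heights now [3 7 10 9 6 5], max=10

Answer: 0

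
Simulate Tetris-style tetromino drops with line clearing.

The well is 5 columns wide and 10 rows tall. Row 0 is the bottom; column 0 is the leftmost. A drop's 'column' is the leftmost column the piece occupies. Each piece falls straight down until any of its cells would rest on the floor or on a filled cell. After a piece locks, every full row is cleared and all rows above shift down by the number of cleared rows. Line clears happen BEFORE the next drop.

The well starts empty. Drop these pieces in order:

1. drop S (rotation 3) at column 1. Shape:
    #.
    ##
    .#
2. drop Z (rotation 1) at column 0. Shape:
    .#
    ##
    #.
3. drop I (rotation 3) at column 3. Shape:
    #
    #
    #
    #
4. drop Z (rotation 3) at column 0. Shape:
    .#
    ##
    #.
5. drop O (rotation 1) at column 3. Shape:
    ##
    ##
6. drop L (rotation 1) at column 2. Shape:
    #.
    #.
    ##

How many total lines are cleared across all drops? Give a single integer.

Answer: 0

Derivation:
Drop 1: S rot3 at col 1 lands with bottom-row=0; cleared 0 line(s) (total 0); column heights now [0 3 2 0 0], max=3
Drop 2: Z rot1 at col 0 lands with bottom-row=2; cleared 0 line(s) (total 0); column heights now [4 5 2 0 0], max=5
Drop 3: I rot3 at col 3 lands with bottom-row=0; cleared 0 line(s) (total 0); column heights now [4 5 2 4 0], max=5
Drop 4: Z rot3 at col 0 lands with bottom-row=4; cleared 0 line(s) (total 0); column heights now [6 7 2 4 0], max=7
Drop 5: O rot1 at col 3 lands with bottom-row=4; cleared 0 line(s) (total 0); column heights now [6 7 2 6 6], max=7
Drop 6: L rot1 at col 2 lands with bottom-row=6; cleared 0 line(s) (total 0); column heights now [6 7 9 7 6], max=9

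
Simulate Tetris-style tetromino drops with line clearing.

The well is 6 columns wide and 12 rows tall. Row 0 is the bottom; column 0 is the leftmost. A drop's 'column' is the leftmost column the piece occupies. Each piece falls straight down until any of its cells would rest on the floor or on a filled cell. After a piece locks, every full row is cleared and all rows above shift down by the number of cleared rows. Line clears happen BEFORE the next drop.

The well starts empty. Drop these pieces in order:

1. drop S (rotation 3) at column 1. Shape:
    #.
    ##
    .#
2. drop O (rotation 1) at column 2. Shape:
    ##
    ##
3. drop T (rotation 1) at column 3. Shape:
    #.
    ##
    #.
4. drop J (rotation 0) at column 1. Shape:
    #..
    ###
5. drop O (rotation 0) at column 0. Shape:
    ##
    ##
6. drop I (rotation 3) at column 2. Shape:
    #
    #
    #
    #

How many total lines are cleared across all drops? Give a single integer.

Drop 1: S rot3 at col 1 lands with bottom-row=0; cleared 0 line(s) (total 0); column heights now [0 3 2 0 0 0], max=3
Drop 2: O rot1 at col 2 lands with bottom-row=2; cleared 0 line(s) (total 0); column heights now [0 3 4 4 0 0], max=4
Drop 3: T rot1 at col 3 lands with bottom-row=4; cleared 0 line(s) (total 0); column heights now [0 3 4 7 6 0], max=7
Drop 4: J rot0 at col 1 lands with bottom-row=7; cleared 0 line(s) (total 0); column heights now [0 9 8 8 6 0], max=9
Drop 5: O rot0 at col 0 lands with bottom-row=9; cleared 0 line(s) (total 0); column heights now [11 11 8 8 6 0], max=11
Drop 6: I rot3 at col 2 lands with bottom-row=8; cleared 0 line(s) (total 0); column heights now [11 11 12 8 6 0], max=12

Answer: 0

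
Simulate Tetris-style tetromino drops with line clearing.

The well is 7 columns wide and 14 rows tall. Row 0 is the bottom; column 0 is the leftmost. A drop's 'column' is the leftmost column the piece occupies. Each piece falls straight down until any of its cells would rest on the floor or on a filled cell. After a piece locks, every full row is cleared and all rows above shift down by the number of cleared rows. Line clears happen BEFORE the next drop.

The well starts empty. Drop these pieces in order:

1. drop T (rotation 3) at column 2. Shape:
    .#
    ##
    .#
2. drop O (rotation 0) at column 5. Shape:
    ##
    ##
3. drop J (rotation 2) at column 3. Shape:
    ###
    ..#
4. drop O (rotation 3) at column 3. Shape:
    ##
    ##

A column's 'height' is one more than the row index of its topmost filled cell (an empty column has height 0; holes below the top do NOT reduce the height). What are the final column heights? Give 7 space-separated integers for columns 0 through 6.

Answer: 0 0 2 6 6 4 2

Derivation:
Drop 1: T rot3 at col 2 lands with bottom-row=0; cleared 0 line(s) (total 0); column heights now [0 0 2 3 0 0 0], max=3
Drop 2: O rot0 at col 5 lands with bottom-row=0; cleared 0 line(s) (total 0); column heights now [0 0 2 3 0 2 2], max=3
Drop 3: J rot2 at col 3 lands with bottom-row=2; cleared 0 line(s) (total 0); column heights now [0 0 2 4 4 4 2], max=4
Drop 4: O rot3 at col 3 lands with bottom-row=4; cleared 0 line(s) (total 0); column heights now [0 0 2 6 6 4 2], max=6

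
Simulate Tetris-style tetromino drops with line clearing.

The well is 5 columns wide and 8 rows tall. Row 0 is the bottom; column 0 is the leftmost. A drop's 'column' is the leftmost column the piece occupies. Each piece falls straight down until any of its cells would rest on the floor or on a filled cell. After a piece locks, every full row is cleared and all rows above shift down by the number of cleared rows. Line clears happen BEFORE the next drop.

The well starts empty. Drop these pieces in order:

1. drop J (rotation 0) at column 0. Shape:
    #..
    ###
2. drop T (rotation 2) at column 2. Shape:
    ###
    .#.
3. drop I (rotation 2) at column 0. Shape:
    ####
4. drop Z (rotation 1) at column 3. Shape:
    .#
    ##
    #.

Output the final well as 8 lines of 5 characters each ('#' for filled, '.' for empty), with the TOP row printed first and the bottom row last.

Answer: .....
.....
....#
...##
...#.
####.
#.###
####.

Derivation:
Drop 1: J rot0 at col 0 lands with bottom-row=0; cleared 0 line(s) (total 0); column heights now [2 1 1 0 0], max=2
Drop 2: T rot2 at col 2 lands with bottom-row=0; cleared 0 line(s) (total 0); column heights now [2 1 2 2 2], max=2
Drop 3: I rot2 at col 0 lands with bottom-row=2; cleared 0 line(s) (total 0); column heights now [3 3 3 3 2], max=3
Drop 4: Z rot1 at col 3 lands with bottom-row=3; cleared 0 line(s) (total 0); column heights now [3 3 3 5 6], max=6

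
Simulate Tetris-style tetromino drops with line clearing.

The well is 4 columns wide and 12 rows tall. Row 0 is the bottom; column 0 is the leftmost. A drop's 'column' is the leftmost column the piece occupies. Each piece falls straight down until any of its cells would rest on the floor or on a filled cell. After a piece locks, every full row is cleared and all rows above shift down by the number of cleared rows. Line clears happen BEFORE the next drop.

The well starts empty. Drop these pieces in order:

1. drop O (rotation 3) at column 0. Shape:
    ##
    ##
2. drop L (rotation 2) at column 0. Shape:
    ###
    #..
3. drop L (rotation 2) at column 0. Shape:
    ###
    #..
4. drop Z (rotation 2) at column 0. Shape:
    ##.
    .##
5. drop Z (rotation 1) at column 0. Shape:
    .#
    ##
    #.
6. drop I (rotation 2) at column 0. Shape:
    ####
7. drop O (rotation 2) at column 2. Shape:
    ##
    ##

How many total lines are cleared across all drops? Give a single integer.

Answer: 2

Derivation:
Drop 1: O rot3 at col 0 lands with bottom-row=0; cleared 0 line(s) (total 0); column heights now [2 2 0 0], max=2
Drop 2: L rot2 at col 0 lands with bottom-row=2; cleared 0 line(s) (total 0); column heights now [4 4 4 0], max=4
Drop 3: L rot2 at col 0 lands with bottom-row=4; cleared 0 line(s) (total 0); column heights now [6 6 6 0], max=6
Drop 4: Z rot2 at col 0 lands with bottom-row=6; cleared 0 line(s) (total 0); column heights now [8 8 7 0], max=8
Drop 5: Z rot1 at col 0 lands with bottom-row=8; cleared 0 line(s) (total 0); column heights now [10 11 7 0], max=11
Drop 6: I rot2 at col 0 lands with bottom-row=11; cleared 1 line(s) (total 1); column heights now [10 11 7 0], max=11
Drop 7: O rot2 at col 2 lands with bottom-row=7; cleared 1 line(s) (total 2); column heights now [9 10 8 8], max=10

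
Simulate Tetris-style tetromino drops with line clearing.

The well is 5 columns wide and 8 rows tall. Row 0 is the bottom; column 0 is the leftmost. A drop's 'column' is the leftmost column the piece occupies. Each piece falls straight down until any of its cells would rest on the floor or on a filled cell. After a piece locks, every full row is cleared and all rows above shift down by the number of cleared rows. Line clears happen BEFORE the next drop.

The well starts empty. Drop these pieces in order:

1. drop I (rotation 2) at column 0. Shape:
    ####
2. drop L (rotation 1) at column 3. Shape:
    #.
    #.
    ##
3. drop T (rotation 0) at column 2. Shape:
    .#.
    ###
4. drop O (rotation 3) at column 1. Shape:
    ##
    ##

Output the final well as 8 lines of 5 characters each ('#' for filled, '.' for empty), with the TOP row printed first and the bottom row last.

Answer: .....
.##..
.###.
..###
...#.
...#.
...##
####.

Derivation:
Drop 1: I rot2 at col 0 lands with bottom-row=0; cleared 0 line(s) (total 0); column heights now [1 1 1 1 0], max=1
Drop 2: L rot1 at col 3 lands with bottom-row=1; cleared 0 line(s) (total 0); column heights now [1 1 1 4 2], max=4
Drop 3: T rot0 at col 2 lands with bottom-row=4; cleared 0 line(s) (total 0); column heights now [1 1 5 6 5], max=6
Drop 4: O rot3 at col 1 lands with bottom-row=5; cleared 0 line(s) (total 0); column heights now [1 7 7 6 5], max=7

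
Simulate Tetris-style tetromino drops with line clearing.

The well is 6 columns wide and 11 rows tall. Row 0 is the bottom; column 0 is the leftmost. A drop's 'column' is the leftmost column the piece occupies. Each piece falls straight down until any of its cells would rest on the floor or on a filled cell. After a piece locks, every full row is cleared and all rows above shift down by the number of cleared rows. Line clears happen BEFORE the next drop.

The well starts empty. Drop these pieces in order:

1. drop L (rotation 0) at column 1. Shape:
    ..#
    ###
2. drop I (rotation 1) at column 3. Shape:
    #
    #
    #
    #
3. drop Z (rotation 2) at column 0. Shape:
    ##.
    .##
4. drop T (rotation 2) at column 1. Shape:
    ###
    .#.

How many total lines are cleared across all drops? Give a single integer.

Drop 1: L rot0 at col 1 lands with bottom-row=0; cleared 0 line(s) (total 0); column heights now [0 1 1 2 0 0], max=2
Drop 2: I rot1 at col 3 lands with bottom-row=2; cleared 0 line(s) (total 0); column heights now [0 1 1 6 0 0], max=6
Drop 3: Z rot2 at col 0 lands with bottom-row=1; cleared 0 line(s) (total 0); column heights now [3 3 2 6 0 0], max=6
Drop 4: T rot2 at col 1 lands with bottom-row=5; cleared 0 line(s) (total 0); column heights now [3 7 7 7 0 0], max=7

Answer: 0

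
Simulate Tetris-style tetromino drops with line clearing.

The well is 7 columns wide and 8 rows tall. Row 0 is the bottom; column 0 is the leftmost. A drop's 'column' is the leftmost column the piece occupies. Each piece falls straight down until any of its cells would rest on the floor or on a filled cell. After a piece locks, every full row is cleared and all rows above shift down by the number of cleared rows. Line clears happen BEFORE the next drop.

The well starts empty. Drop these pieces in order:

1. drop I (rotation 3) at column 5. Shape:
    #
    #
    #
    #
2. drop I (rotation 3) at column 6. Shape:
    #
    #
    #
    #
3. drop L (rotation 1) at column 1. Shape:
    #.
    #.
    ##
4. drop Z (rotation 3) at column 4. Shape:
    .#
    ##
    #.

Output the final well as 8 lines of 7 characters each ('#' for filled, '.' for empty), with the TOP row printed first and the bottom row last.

Drop 1: I rot3 at col 5 lands with bottom-row=0; cleared 0 line(s) (total 0); column heights now [0 0 0 0 0 4 0], max=4
Drop 2: I rot3 at col 6 lands with bottom-row=0; cleared 0 line(s) (total 0); column heights now [0 0 0 0 0 4 4], max=4
Drop 3: L rot1 at col 1 lands with bottom-row=0; cleared 0 line(s) (total 0); column heights now [0 3 1 0 0 4 4], max=4
Drop 4: Z rot3 at col 4 lands with bottom-row=3; cleared 0 line(s) (total 0); column heights now [0 3 1 0 5 6 4], max=6

Answer: .......
.......
.....#.
....##.
....###
.#...##
.#...##
.##..##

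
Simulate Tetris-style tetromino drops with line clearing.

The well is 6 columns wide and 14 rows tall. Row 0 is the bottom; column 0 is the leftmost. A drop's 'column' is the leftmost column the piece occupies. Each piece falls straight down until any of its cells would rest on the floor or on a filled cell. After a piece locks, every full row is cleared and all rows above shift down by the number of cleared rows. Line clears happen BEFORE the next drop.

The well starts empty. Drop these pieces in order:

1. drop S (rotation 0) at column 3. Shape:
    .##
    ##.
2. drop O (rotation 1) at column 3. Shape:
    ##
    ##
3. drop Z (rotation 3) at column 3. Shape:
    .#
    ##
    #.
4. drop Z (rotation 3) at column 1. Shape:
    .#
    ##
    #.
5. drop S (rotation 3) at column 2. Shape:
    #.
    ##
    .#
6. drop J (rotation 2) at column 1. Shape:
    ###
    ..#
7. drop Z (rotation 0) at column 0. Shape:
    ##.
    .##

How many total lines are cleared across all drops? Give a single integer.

Answer: 0

Derivation:
Drop 1: S rot0 at col 3 lands with bottom-row=0; cleared 0 line(s) (total 0); column heights now [0 0 0 1 2 2], max=2
Drop 2: O rot1 at col 3 lands with bottom-row=2; cleared 0 line(s) (total 0); column heights now [0 0 0 4 4 2], max=4
Drop 3: Z rot3 at col 3 lands with bottom-row=4; cleared 0 line(s) (total 0); column heights now [0 0 0 6 7 2], max=7
Drop 4: Z rot3 at col 1 lands with bottom-row=0; cleared 0 line(s) (total 0); column heights now [0 2 3 6 7 2], max=7
Drop 5: S rot3 at col 2 lands with bottom-row=6; cleared 0 line(s) (total 0); column heights now [0 2 9 8 7 2], max=9
Drop 6: J rot2 at col 1 lands with bottom-row=8; cleared 0 line(s) (total 0); column heights now [0 10 10 10 7 2], max=10
Drop 7: Z rot0 at col 0 lands with bottom-row=10; cleared 0 line(s) (total 0); column heights now [12 12 11 10 7 2], max=12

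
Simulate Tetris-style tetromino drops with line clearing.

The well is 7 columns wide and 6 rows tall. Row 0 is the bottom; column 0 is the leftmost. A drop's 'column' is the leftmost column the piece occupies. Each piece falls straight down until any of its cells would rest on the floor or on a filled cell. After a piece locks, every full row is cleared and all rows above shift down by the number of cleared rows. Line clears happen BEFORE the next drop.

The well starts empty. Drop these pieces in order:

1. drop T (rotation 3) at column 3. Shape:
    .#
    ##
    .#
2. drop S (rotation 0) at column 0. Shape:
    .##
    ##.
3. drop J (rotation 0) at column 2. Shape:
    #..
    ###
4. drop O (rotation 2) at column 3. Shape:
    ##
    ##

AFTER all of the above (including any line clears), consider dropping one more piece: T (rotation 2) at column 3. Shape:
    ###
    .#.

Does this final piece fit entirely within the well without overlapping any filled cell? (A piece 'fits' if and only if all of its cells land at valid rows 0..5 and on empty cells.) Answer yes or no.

Drop 1: T rot3 at col 3 lands with bottom-row=0; cleared 0 line(s) (total 0); column heights now [0 0 0 2 3 0 0], max=3
Drop 2: S rot0 at col 0 lands with bottom-row=0; cleared 0 line(s) (total 0); column heights now [1 2 2 2 3 0 0], max=3
Drop 3: J rot0 at col 2 lands with bottom-row=3; cleared 0 line(s) (total 0); column heights now [1 2 5 4 4 0 0], max=5
Drop 4: O rot2 at col 3 lands with bottom-row=4; cleared 0 line(s) (total 0); column heights now [1 2 5 6 6 0 0], max=6
Test piece T rot2 at col 3 (width 3): heights before test = [1 2 5 6 6 0 0]; fits = False

Answer: no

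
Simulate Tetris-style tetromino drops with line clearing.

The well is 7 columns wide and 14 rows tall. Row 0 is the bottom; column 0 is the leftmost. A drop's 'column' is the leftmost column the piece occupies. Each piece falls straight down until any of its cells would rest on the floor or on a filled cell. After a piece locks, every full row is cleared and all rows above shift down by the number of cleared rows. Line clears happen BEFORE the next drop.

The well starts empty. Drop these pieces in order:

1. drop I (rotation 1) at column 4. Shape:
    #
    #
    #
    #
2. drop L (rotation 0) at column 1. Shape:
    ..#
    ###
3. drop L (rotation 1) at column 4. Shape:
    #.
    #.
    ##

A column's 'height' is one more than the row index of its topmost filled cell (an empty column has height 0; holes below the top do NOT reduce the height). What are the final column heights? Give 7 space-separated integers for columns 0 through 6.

Answer: 0 1 1 2 7 5 0

Derivation:
Drop 1: I rot1 at col 4 lands with bottom-row=0; cleared 0 line(s) (total 0); column heights now [0 0 0 0 4 0 0], max=4
Drop 2: L rot0 at col 1 lands with bottom-row=0; cleared 0 line(s) (total 0); column heights now [0 1 1 2 4 0 0], max=4
Drop 3: L rot1 at col 4 lands with bottom-row=4; cleared 0 line(s) (total 0); column heights now [0 1 1 2 7 5 0], max=7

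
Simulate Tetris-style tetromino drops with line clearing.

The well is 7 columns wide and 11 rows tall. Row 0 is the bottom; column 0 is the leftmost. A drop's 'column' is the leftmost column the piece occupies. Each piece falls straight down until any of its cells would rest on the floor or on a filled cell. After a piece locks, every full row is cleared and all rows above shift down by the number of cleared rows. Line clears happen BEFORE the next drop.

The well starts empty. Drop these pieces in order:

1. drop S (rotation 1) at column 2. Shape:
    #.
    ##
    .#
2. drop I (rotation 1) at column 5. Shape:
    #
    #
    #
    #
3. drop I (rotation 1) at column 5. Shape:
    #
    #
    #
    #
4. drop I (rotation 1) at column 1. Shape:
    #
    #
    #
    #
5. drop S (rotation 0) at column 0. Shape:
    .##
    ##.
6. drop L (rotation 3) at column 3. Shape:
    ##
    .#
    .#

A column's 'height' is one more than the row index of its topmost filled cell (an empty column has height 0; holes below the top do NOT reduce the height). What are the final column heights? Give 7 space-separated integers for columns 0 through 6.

Answer: 5 6 6 3 3 8 0

Derivation:
Drop 1: S rot1 at col 2 lands with bottom-row=0; cleared 0 line(s) (total 0); column heights now [0 0 3 2 0 0 0], max=3
Drop 2: I rot1 at col 5 lands with bottom-row=0; cleared 0 line(s) (total 0); column heights now [0 0 3 2 0 4 0], max=4
Drop 3: I rot1 at col 5 lands with bottom-row=4; cleared 0 line(s) (total 0); column heights now [0 0 3 2 0 8 0], max=8
Drop 4: I rot1 at col 1 lands with bottom-row=0; cleared 0 line(s) (total 0); column heights now [0 4 3 2 0 8 0], max=8
Drop 5: S rot0 at col 0 lands with bottom-row=4; cleared 0 line(s) (total 0); column heights now [5 6 6 2 0 8 0], max=8
Drop 6: L rot3 at col 3 lands with bottom-row=0; cleared 0 line(s) (total 0); column heights now [5 6 6 3 3 8 0], max=8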